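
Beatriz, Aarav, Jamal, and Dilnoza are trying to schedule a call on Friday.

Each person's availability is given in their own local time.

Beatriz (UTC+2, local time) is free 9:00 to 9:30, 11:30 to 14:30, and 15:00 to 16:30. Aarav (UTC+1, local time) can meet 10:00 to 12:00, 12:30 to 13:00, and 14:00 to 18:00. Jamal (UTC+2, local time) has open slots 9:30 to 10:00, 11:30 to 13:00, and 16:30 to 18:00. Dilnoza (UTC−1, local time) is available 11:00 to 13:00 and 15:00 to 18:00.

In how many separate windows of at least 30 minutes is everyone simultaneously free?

0

Beatriz → UTC: 07:00–07:30, 09:30–12:30, 13:00–14:30.
Aarav → UTC: 09:00–11:00, 11:30–12:00, 13:00–17:00.
Jamal → UTC: 07:30–08:00, 09:30–11:00, 14:30–16:00.
Dilnoza → UTC: 12:00–14:00, 16:00–19:00.
Beatriz ∩ Aarav: 09:30–11:00, 11:30–12:00, 13:00–14:30.
Beatriz ∩ Aarav ∩ Jamal: 09:30–11:00.
Beatriz ∩ Aarav ∩ Jamal ∩ Dilnoza: (none).
Windows ≥ 30 min: (none).
That's 0 windows.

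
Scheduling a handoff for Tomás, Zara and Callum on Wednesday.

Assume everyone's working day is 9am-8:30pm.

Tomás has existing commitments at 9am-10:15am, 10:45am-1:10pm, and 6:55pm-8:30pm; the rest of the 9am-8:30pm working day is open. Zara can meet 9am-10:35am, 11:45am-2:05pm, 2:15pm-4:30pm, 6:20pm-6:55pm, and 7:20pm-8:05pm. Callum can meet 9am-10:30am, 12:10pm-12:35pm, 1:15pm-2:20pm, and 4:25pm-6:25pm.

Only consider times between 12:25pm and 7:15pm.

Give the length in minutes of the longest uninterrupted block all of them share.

50 minutes

Tomás free within 09:00–20:30: 10:15–10:45, 13:10–18:55.
Tomás ∩ Zara: 10:15–10:35, 13:10–14:05, 14:15–16:30, 18:20–18:55.
Tomás ∩ Zara ∩ Callum: 10:15–10:30, 13:15–14:05, 14:15–14:20, 16:25–16:30, 18:20–18:25.
Restricted to 12:25–19:15: 13:15–14:05, 14:15–14:20, 16:25–16:30, 18:20–18:25.
Common window lengths: 50, 5, 5, 5 min; longest is 50.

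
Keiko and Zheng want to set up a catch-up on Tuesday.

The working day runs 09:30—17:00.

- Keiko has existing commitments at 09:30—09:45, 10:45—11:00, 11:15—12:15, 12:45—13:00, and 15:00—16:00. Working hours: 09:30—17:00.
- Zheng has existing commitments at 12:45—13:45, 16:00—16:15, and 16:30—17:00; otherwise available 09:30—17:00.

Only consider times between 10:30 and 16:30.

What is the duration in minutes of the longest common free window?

Keiko free within 09:30–17:00: 09:45–10:45, 11:00–11:15, 12:15–12:45, 13:00–15:00, 16:00–17:00.
Zheng free within 09:30–17:00: 09:30–12:45, 13:45–16:00, 16:15–16:30.
Keiko ∩ Zheng: 09:45–10:45, 11:00–11:15, 12:15–12:45, 13:45–15:00, 16:15–16:30.
Restricted to 10:30–16:30: 10:30–10:45, 11:00–11:15, 12:15–12:45, 13:45–15:00, 16:15–16:30.
Common window lengths: 15, 15, 30, 75, 15 min; longest is 75.

75 minutes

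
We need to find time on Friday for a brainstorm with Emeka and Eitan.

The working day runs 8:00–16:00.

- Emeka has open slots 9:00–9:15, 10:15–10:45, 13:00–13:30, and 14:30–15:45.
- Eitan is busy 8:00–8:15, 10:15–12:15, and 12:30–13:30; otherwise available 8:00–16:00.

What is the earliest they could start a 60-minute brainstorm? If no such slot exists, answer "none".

Eitan free within 08:00–16:00: 08:15–10:15, 12:15–12:30, 13:30–16:00.
Emeka ∩ Eitan: 09:00–09:15, 14:30–15:45.
Windows ≥ 60 min: 14:30–15:45.
Earliest such window starts at 14:30.

14:30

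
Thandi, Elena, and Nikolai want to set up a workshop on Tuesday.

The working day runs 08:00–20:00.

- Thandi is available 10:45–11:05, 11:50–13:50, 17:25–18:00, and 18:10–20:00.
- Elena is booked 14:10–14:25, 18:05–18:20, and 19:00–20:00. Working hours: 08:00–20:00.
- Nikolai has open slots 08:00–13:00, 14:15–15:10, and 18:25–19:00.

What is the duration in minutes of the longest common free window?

70 minutes

Elena free within 08:00–20:00: 08:00–14:10, 14:25–18:05, 18:20–19:00.
Thandi ∩ Elena: 10:45–11:05, 11:50–13:50, 17:25–18:00, 18:20–19:00.
Thandi ∩ Elena ∩ Nikolai: 10:45–11:05, 11:50–13:00, 18:25–19:00.
Common window lengths: 20, 70, 35 min; longest is 70.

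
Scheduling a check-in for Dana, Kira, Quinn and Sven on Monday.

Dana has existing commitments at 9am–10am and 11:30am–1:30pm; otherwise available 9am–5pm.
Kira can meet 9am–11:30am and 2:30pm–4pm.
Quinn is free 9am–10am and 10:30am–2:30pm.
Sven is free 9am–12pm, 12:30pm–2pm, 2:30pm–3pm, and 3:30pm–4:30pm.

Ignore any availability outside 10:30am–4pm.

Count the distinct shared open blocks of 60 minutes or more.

1

Dana free within 09:00–17:00: 10:00–11:30, 13:30–17:00.
Dana ∩ Kira: 10:00–11:30, 14:30–16:00.
Dana ∩ Kira ∩ Quinn: 10:30–11:30.
Dana ∩ Kira ∩ Quinn ∩ Sven: 10:30–11:30.
Restricted to 10:30–16:00: 10:30–11:30.
Windows ≥ 60 min: 10:30–11:30.
That's 1 window.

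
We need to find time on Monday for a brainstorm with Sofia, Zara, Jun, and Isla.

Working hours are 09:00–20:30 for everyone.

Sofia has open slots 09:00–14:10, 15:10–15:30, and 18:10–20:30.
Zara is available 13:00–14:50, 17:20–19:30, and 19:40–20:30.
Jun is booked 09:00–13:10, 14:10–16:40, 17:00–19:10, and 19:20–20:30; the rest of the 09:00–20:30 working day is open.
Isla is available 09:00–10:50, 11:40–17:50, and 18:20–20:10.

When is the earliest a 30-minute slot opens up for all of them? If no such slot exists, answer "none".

Jun free within 09:00–20:30: 13:10–14:10, 16:40–17:00, 19:10–19:20.
Sofia ∩ Zara: 13:00–14:10, 18:10–19:30, 19:40–20:30.
Sofia ∩ Zara ∩ Jun: 13:10–14:10, 19:10–19:20.
Sofia ∩ Zara ∩ Jun ∩ Isla: 13:10–14:10, 19:10–19:20.
Windows ≥ 30 min: 13:10–14:10.
Earliest such window starts at 13:10.

13:10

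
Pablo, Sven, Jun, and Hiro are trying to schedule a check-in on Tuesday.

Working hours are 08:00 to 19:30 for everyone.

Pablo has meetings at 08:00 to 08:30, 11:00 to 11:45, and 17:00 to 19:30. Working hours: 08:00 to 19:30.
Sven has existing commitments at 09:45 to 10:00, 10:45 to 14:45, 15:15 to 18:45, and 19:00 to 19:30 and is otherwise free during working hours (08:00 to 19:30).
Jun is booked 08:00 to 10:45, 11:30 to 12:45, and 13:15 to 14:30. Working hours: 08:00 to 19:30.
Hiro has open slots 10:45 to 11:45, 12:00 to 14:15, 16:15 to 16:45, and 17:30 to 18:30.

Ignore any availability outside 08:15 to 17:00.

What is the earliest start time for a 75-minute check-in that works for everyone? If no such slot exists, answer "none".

Pablo free within 08:00–19:30: 08:30–11:00, 11:45–17:00.
Sven free within 08:00–19:30: 08:00–09:45, 10:00–10:45, 14:45–15:15, 18:45–19:00.
Jun free within 08:00–19:30: 10:45–11:30, 12:45–13:15, 14:30–19:30.
Pablo ∩ Sven: 08:30–09:45, 10:00–10:45, 14:45–15:15.
Pablo ∩ Sven ∩ Jun: 14:45–15:15.
Pablo ∩ Sven ∩ Jun ∩ Hiro: (none).
Restricted to 08:15–17:00: (none).
Windows ≥ 75 min: (none).

none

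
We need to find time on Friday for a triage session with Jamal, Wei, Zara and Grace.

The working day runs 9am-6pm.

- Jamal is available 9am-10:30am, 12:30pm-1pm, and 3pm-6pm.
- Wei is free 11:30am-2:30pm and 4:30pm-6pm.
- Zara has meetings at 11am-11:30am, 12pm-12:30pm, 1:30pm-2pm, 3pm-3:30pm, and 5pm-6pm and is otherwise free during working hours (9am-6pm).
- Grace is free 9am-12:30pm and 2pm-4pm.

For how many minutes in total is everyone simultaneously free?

Zara free within 09:00–18:00: 09:00–11:00, 11:30–12:00, 12:30–13:30, 14:00–15:00, 15:30–17:00.
Jamal ∩ Wei: 12:30–13:00, 16:30–18:00.
Jamal ∩ Wei ∩ Zara: 12:30–13:00, 16:30–17:00.
Jamal ∩ Wei ∩ Zara ∩ Grace: (none).
Total common minutes: 0.

0 minutes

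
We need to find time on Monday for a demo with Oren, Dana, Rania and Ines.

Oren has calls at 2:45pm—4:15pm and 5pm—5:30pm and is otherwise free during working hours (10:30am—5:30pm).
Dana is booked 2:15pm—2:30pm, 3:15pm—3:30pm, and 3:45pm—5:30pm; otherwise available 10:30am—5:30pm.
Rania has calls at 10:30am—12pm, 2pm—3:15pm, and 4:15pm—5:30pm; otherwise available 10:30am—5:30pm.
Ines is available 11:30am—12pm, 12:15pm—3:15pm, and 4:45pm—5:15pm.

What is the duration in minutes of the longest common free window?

105 minutes

Oren free within 10:30–17:30: 10:30–14:45, 16:15–17:00.
Dana free within 10:30–17:30: 10:30–14:15, 14:30–15:15, 15:30–15:45.
Rania free within 10:30–17:30: 12:00–14:00, 15:15–16:15.
Oren ∩ Dana: 10:30–14:15, 14:30–14:45.
Oren ∩ Dana ∩ Rania: 12:00–14:00.
Oren ∩ Dana ∩ Rania ∩ Ines: 12:15–14:00.
Single common window of 105 minutes.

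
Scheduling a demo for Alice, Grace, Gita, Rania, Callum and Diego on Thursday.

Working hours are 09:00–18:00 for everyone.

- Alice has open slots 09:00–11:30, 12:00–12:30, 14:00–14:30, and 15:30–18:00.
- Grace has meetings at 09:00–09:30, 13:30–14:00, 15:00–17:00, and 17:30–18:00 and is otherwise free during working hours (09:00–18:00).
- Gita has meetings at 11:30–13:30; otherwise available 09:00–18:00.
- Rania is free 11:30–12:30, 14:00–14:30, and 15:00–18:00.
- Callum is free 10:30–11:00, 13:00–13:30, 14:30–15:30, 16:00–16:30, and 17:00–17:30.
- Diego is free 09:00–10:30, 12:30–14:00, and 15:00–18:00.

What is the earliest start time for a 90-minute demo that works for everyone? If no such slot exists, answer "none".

none

Grace free within 09:00–18:00: 09:30–13:30, 14:00–15:00, 17:00–17:30.
Gita free within 09:00–18:00: 09:00–11:30, 13:30–18:00.
Alice ∩ Grace: 09:30–11:30, 12:00–12:30, 14:00–14:30, 17:00–17:30.
Alice ∩ Grace ∩ Gita: 09:30–11:30, 14:00–14:30, 17:00–17:30.
Alice ∩ Grace ∩ Gita ∩ Rania: 14:00–14:30, 17:00–17:30.
Alice ∩ Grace ∩ Gita ∩ Rania ∩ Callum: 17:00–17:30.
Alice ∩ Grace ∩ Gita ∩ Rania ∩ Callum ∩ Diego: 17:00–17:30.
Windows ≥ 90 min: (none).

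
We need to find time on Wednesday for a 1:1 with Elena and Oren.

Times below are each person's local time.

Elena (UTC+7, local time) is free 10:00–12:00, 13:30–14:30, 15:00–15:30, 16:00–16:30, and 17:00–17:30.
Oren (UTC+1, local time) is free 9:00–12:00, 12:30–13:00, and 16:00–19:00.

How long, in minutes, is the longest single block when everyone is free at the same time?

Elena → UTC: 03:00–05:00, 06:30–07:30, 08:00–08:30, 09:00–09:30, 10:00–10:30.
Oren → UTC: 08:00–11:00, 11:30–12:00, 15:00–18:00.
Elena ∩ Oren: 08:00–08:30, 09:00–09:30, 10:00–10:30.
Common window lengths: 30, 30, 30 min; longest is 30.

30 minutes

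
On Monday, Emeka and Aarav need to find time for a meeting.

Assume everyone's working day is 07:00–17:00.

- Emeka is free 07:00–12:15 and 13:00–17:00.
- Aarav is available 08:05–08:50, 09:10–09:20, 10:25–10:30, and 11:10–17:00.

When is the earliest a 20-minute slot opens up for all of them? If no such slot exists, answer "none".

08:05

Emeka ∩ Aarav: 08:05–08:50, 09:10–09:20, 10:25–10:30, 11:10–12:15, 13:00–17:00.
Windows ≥ 20 min: 08:05–08:50, 11:10–12:15, 13:00–17:00.
Earliest such window starts at 08:05.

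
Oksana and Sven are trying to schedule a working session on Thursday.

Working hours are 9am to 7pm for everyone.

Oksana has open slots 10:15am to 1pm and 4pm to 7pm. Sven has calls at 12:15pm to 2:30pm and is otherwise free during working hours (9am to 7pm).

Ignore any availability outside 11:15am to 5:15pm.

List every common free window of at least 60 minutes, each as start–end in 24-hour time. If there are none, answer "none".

Sven free within 09:00–19:00: 09:00–12:15, 14:30–19:00.
Oksana ∩ Sven: 10:15–12:15, 16:00–19:00.
Restricted to 11:15–17:15: 11:15–12:15, 16:00–17:15.
Windows ≥ 60 min: 11:15–12:15, 16:00–17:15.

11:15–12:15, 16:00–17:15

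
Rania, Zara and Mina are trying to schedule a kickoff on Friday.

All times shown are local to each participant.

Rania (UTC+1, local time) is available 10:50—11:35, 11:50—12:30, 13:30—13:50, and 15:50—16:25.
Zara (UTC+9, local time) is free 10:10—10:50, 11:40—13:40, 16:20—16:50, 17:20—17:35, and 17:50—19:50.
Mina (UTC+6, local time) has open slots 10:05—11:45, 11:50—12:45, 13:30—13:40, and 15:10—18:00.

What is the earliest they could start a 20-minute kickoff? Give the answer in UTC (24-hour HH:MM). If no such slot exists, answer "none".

Rania → UTC: 09:50–10:35, 10:50–11:30, 12:30–12:50, 14:50–15:25.
Zara → UTC: 01:10–01:50, 02:40–04:40, 07:20–07:50, 08:20–08:35, 08:50–10:50.
Mina → UTC: 04:05–05:45, 05:50–06:45, 07:30–07:40, 09:10–12:00.
Rania ∩ Zara: 09:50–10:35.
Rania ∩ Zara ∩ Mina: 09:50–10:35.
Windows ≥ 20 min: 09:50–10:35.
Earliest such window starts at 09:50.

09:50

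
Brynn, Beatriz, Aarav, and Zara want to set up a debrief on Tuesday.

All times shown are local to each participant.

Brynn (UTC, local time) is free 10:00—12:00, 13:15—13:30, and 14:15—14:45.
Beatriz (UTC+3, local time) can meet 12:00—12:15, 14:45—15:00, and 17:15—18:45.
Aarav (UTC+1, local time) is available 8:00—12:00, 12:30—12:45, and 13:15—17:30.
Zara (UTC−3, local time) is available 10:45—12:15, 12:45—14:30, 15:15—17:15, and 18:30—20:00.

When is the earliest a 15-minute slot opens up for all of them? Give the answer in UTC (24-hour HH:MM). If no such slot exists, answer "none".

Brynn → UTC: 10:00–12:00, 13:15–13:30, 14:15–14:45.
Beatriz → UTC: 09:00–09:15, 11:45–12:00, 14:15–15:45.
Aarav → UTC: 07:00–11:00, 11:30–11:45, 12:15–16:30.
Zara → UTC: 13:45–15:15, 15:45–17:30, 18:15–20:15, 21:30–23:00.
Brynn ∩ Beatriz: 11:45–12:00, 14:15–14:45.
Brynn ∩ Beatriz ∩ Aarav: 14:15–14:45.
Brynn ∩ Beatriz ∩ Aarav ∩ Zara: 14:15–14:45.
Windows ≥ 15 min: 14:15–14:45.
Earliest such window starts at 14:15.

14:15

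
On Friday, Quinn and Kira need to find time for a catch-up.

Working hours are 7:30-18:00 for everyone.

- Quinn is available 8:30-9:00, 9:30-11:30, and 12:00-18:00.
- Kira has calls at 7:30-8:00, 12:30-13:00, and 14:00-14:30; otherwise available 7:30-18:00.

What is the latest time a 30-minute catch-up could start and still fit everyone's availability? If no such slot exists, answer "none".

Kira free within 07:30–18:00: 08:00–12:30, 13:00–14:00, 14:30–18:00.
Quinn ∩ Kira: 08:30–09:00, 09:30–11:30, 12:00–12:30, 13:00–14:00, 14:30–18:00.
Windows ≥ 30 min: 08:30–09:00, 09:30–11:30, 12:00–12:30, 13:00–14:00, 14:30–18:00.
Latest start in the last window 14:30–18:00 is 18:00 − 30 min = 17:30.

17:30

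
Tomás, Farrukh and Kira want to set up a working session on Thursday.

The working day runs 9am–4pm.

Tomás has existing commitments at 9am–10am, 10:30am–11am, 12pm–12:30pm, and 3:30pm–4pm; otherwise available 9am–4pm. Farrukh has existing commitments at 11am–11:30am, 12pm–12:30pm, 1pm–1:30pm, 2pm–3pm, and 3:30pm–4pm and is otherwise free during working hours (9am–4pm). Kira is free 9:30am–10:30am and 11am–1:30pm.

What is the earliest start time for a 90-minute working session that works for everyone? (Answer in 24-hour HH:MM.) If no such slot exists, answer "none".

none

Tomás free within 09:00–16:00: 10:00–10:30, 11:00–12:00, 12:30–15:30.
Farrukh free within 09:00–16:00: 09:00–11:00, 11:30–12:00, 12:30–13:00, 13:30–14:00, 15:00–15:30.
Tomás ∩ Farrukh: 10:00–10:30, 11:30–12:00, 12:30–13:00, 13:30–14:00, 15:00–15:30.
Tomás ∩ Farrukh ∩ Kira: 10:00–10:30, 11:30–12:00, 12:30–13:00.
Windows ≥ 90 min: (none).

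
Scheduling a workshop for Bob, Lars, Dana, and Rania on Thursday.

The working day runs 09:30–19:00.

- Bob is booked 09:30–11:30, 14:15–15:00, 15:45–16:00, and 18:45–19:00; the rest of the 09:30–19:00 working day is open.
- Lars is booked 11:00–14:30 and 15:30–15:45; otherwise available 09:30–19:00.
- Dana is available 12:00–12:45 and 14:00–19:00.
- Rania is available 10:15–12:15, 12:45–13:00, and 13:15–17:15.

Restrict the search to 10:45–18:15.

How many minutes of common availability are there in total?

105 minutes

Bob free within 09:30–19:00: 11:30–14:15, 15:00–15:45, 16:00–18:45.
Lars free within 09:30–19:00: 09:30–11:00, 14:30–15:30, 15:45–19:00.
Bob ∩ Lars: 15:00–15:30, 16:00–18:45.
Bob ∩ Lars ∩ Dana: 15:00–15:30, 16:00–18:45.
Bob ∩ Lars ∩ Dana ∩ Rania: 15:00–15:30, 16:00–17:15.
Restricted to 10:45–18:15: 15:00–15:30, 16:00–17:15.
Total common minutes: 30 + 75 = 105.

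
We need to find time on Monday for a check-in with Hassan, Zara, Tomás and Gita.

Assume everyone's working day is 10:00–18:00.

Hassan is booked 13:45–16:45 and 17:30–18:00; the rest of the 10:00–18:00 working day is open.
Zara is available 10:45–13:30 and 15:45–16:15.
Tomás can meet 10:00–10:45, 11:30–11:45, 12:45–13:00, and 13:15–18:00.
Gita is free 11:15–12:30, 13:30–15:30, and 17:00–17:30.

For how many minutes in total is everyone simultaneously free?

Hassan free within 10:00–18:00: 10:00–13:45, 16:45–17:30.
Hassan ∩ Zara: 10:45–13:30.
Hassan ∩ Zara ∩ Tomás: 11:30–11:45, 12:45–13:00, 13:15–13:30.
Hassan ∩ Zara ∩ Tomás ∩ Gita: 11:30–11:45.
Total common minutes: 15.

15 minutes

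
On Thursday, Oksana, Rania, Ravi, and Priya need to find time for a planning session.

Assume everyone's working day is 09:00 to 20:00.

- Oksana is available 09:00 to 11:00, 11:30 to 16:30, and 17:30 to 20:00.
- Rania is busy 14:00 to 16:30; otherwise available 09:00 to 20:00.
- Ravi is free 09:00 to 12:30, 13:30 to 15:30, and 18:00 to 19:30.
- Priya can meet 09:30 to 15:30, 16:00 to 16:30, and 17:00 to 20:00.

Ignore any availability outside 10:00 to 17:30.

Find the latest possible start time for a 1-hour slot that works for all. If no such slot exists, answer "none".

11:30

Rania free within 09:00–20:00: 09:00–14:00, 16:30–20:00.
Oksana ∩ Rania: 09:00–11:00, 11:30–14:00, 17:30–20:00.
Oksana ∩ Rania ∩ Ravi: 09:00–11:00, 11:30–12:30, 13:30–14:00, 18:00–19:30.
Oksana ∩ Rania ∩ Ravi ∩ Priya: 09:30–11:00, 11:30–12:30, 13:30–14:00, 18:00–19:30.
Restricted to 10:00–17:30: 10:00–11:00, 11:30–12:30, 13:30–14:00.
Windows ≥ 60 min: 10:00–11:00, 11:30–12:30.
Latest start in the last window 11:30–12:30 is 12:30 − 60 min = 11:30.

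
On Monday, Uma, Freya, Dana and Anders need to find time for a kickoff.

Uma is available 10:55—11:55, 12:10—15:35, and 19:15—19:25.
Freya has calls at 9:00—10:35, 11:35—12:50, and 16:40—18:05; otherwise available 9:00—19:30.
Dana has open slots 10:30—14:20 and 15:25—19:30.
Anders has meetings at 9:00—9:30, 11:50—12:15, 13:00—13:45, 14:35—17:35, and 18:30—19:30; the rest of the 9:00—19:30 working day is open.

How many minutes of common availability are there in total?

85 minutes

Freya free within 09:00–19:30: 10:35–11:35, 12:50–16:40, 18:05–19:30.
Anders free within 09:00–19:30: 09:30–11:50, 12:15–13:00, 13:45–14:35, 17:35–18:30.
Uma ∩ Freya: 10:55–11:35, 12:50–15:35, 19:15–19:25.
Uma ∩ Freya ∩ Dana: 10:55–11:35, 12:50–14:20, 15:25–15:35, 19:15–19:25.
Uma ∩ Freya ∩ Dana ∩ Anders: 10:55–11:35, 12:50–13:00, 13:45–14:20.
Total common minutes: 40 + 10 + 35 = 85.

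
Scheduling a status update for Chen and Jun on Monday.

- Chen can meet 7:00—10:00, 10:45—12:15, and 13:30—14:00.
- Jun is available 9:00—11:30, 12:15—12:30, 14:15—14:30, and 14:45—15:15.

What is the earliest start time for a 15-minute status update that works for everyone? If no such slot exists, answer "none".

09:00

Chen ∩ Jun: 09:00–10:00, 10:45–11:30.
Windows ≥ 15 min: 09:00–10:00, 10:45–11:30.
Earliest such window starts at 09:00.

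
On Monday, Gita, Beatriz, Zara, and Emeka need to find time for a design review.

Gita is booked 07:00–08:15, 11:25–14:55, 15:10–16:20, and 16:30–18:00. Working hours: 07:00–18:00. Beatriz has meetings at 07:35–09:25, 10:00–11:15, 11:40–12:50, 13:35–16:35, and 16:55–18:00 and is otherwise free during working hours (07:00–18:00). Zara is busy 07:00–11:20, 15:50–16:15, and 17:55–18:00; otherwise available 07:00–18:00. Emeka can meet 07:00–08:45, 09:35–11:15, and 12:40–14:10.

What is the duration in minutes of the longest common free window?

0 minutes

Gita free within 07:00–18:00: 08:15–11:25, 14:55–15:10, 16:20–16:30.
Beatriz free within 07:00–18:00: 07:00–07:35, 09:25–10:00, 11:15–11:40, 12:50–13:35, 16:35–16:55.
Zara free within 07:00–18:00: 11:20–15:50, 16:15–17:55.
Gita ∩ Beatriz: 09:25–10:00, 11:15–11:25.
Gita ∩ Beatriz ∩ Zara: 11:20–11:25.
Gita ∩ Beatriz ∩ Zara ∩ Emeka: (none).
No common window.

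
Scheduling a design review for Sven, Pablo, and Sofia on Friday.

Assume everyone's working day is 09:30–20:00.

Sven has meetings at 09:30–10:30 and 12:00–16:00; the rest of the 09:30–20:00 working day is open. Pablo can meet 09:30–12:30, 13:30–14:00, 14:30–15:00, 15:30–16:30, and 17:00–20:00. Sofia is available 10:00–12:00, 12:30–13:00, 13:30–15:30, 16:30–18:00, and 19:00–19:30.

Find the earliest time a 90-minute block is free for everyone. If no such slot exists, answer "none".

Sven free within 09:30–20:00: 10:30–12:00, 16:00–20:00.
Sven ∩ Pablo: 10:30–12:00, 16:00–16:30, 17:00–20:00.
Sven ∩ Pablo ∩ Sofia: 10:30–12:00, 17:00–18:00, 19:00–19:30.
Windows ≥ 90 min: 10:30–12:00.
Earliest such window starts at 10:30.

10:30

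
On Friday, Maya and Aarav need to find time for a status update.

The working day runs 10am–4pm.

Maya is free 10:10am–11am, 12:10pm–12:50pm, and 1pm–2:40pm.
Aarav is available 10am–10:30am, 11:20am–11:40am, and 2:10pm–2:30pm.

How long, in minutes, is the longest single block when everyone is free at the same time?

Maya ∩ Aarav: 10:10–10:30, 14:10–14:30.
Common window lengths: 20, 20 min; longest is 20.

20 minutes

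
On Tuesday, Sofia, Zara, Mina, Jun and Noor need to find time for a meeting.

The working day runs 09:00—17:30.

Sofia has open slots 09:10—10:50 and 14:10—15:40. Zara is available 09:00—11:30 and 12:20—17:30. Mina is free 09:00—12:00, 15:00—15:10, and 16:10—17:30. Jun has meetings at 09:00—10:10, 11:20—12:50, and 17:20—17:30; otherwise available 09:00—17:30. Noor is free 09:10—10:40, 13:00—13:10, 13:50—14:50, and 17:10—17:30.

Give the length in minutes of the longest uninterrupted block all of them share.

30 minutes

Jun free within 09:00–17:30: 10:10–11:20, 12:50–17:20.
Sofia ∩ Zara: 09:10–10:50, 14:10–15:40.
Sofia ∩ Zara ∩ Mina: 09:10–10:50, 15:00–15:10.
Sofia ∩ Zara ∩ Mina ∩ Jun: 10:10–10:50, 15:00–15:10.
Sofia ∩ Zara ∩ Mina ∩ Jun ∩ Noor: 10:10–10:40.
Single common window of 30 minutes.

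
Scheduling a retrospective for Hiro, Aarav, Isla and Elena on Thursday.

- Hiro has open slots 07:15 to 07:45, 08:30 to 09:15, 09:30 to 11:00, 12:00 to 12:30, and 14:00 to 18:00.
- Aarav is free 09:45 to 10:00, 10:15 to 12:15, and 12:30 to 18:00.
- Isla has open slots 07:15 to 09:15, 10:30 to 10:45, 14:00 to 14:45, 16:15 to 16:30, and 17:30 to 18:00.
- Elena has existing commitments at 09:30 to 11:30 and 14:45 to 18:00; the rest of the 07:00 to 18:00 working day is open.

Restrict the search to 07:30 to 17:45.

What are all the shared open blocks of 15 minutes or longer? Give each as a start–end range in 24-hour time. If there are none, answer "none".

14:00–14:45

Elena free within 07:00–18:00: 07:00–09:30, 11:30–14:45.
Hiro ∩ Aarav: 09:45–10:00, 10:15–11:00, 12:00–12:15, 14:00–18:00.
Hiro ∩ Aarav ∩ Isla: 10:30–10:45, 14:00–14:45, 16:15–16:30, 17:30–18:00.
Hiro ∩ Aarav ∩ Isla ∩ Elena: 14:00–14:45.
Restricted to 07:30–17:45: 14:00–14:45.
Windows ≥ 15 min: 14:00–14:45.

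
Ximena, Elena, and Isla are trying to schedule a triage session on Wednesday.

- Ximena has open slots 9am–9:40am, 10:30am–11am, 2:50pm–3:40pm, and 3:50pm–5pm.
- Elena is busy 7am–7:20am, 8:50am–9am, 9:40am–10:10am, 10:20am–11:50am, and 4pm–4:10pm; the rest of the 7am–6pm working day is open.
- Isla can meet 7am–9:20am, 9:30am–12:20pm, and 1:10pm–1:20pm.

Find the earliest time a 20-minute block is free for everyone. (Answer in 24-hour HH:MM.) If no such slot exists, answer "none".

Elena free within 07:00–18:00: 07:20–08:50, 09:00–09:40, 10:10–10:20, 11:50–16:00, 16:10–18:00.
Ximena ∩ Elena: 09:00–09:40, 14:50–15:40, 15:50–16:00, 16:10–17:00.
Ximena ∩ Elena ∩ Isla: 09:00–09:20, 09:30–09:40.
Windows ≥ 20 min: 09:00–09:20.
Earliest such window starts at 09:00.

09:00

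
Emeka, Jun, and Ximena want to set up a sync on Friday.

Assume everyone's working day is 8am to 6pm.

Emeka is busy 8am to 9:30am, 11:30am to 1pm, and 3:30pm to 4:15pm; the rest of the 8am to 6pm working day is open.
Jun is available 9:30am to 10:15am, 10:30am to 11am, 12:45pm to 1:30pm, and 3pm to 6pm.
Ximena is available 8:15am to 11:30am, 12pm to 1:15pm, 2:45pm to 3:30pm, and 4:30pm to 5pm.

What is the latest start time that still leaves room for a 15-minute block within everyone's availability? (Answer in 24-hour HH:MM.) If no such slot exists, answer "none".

Emeka free within 08:00–18:00: 09:30–11:30, 13:00–15:30, 16:15–18:00.
Emeka ∩ Jun: 09:30–10:15, 10:30–11:00, 13:00–13:30, 15:00–15:30, 16:15–18:00.
Emeka ∩ Jun ∩ Ximena: 09:30–10:15, 10:30–11:00, 13:00–13:15, 15:00–15:30, 16:30–17:00.
Windows ≥ 15 min: 09:30–10:15, 10:30–11:00, 13:00–13:15, 15:00–15:30, 16:30–17:00.
Latest start in the last window 16:30–17:00 is 17:00 − 15 min = 16:45.

16:45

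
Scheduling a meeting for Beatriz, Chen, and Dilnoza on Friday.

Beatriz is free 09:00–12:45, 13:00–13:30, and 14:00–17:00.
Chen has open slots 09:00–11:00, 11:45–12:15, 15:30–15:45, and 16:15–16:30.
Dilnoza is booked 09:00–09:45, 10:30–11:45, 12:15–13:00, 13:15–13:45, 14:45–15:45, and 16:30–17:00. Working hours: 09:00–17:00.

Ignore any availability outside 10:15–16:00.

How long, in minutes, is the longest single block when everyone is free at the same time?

30 minutes

Dilnoza free within 09:00–17:00: 09:45–10:30, 11:45–12:15, 13:00–13:15, 13:45–14:45, 15:45–16:30.
Beatriz ∩ Chen: 09:00–11:00, 11:45–12:15, 15:30–15:45, 16:15–16:30.
Beatriz ∩ Chen ∩ Dilnoza: 09:45–10:30, 11:45–12:15, 16:15–16:30.
Restricted to 10:15–16:00: 10:15–10:30, 11:45–12:15.
Common window lengths: 15, 30 min; longest is 30.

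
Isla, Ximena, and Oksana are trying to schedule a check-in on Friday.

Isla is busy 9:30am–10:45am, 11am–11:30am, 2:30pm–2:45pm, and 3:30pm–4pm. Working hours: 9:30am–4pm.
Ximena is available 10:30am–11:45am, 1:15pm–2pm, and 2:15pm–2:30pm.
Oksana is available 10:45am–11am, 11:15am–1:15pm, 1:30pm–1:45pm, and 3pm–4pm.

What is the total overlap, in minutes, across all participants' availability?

Isla free within 09:30–16:00: 10:45–11:00, 11:30–14:30, 14:45–15:30.
Isla ∩ Ximena: 10:45–11:00, 11:30–11:45, 13:15–14:00, 14:15–14:30.
Isla ∩ Ximena ∩ Oksana: 10:45–11:00, 11:30–11:45, 13:30–13:45.
Total common minutes: 15 + 15 + 15 = 45.

45 minutes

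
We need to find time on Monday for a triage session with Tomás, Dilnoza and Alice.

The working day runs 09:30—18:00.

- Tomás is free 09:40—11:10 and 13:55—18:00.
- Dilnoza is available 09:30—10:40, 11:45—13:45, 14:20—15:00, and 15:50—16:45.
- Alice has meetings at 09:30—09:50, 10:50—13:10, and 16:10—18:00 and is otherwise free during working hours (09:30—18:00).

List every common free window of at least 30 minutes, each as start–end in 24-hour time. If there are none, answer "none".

09:50–10:40, 14:20–15:00

Alice free within 09:30–18:00: 09:50–10:50, 13:10–16:10.
Tomás ∩ Dilnoza: 09:40–10:40, 14:20–15:00, 15:50–16:45.
Tomás ∩ Dilnoza ∩ Alice: 09:50–10:40, 14:20–15:00, 15:50–16:10.
Windows ≥ 30 min: 09:50–10:40, 14:20–15:00.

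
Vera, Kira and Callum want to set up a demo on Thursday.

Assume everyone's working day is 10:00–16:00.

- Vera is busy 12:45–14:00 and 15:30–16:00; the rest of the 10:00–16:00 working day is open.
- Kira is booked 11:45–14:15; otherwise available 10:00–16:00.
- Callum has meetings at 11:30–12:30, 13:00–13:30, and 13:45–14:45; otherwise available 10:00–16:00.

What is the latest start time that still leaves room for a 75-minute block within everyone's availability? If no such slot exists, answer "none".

10:15

Vera free within 10:00–16:00: 10:00–12:45, 14:00–15:30.
Kira free within 10:00–16:00: 10:00–11:45, 14:15–16:00.
Callum free within 10:00–16:00: 10:00–11:30, 12:30–13:00, 13:30–13:45, 14:45–16:00.
Vera ∩ Kira: 10:00–11:45, 14:15–15:30.
Vera ∩ Kira ∩ Callum: 10:00–11:30, 14:45–15:30.
Windows ≥ 75 min: 10:00–11:30.
Latest start in the last window 10:00–11:30 is 11:30 − 75 min = 10:15.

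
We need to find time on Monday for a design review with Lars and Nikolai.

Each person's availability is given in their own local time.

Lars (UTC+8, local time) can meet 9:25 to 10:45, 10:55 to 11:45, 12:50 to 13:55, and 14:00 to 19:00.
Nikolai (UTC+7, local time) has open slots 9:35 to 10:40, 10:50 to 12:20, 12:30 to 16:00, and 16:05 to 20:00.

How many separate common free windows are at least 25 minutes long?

5

Lars → UTC: 01:25–02:45, 02:55–03:45, 04:50–05:55, 06:00–11:00.
Nikolai → UTC: 02:35–03:40, 03:50–05:20, 05:30–09:00, 09:05–13:00.
Lars ∩ Nikolai: 02:35–02:45, 02:55–03:40, 04:50–05:20, 05:30–05:55, 06:00–09:00, 09:05–11:00.
Windows ≥ 25 min: 02:55–03:40, 04:50–05:20, 05:30–05:55, 06:00–09:00, 09:05–11:00.
That's 5 windows.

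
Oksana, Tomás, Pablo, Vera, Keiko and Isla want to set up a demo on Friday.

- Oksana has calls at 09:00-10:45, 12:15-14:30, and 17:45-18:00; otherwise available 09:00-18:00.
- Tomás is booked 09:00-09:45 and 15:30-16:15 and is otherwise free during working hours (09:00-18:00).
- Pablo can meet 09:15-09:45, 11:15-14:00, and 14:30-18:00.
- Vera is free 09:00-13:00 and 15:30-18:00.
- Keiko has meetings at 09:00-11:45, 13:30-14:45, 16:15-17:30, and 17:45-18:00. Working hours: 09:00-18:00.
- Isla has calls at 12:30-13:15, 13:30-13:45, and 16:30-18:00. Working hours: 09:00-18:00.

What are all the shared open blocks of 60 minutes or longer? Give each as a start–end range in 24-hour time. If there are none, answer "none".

none

Oksana free within 09:00–18:00: 10:45–12:15, 14:30–17:45.
Tomás free within 09:00–18:00: 09:45–15:30, 16:15–18:00.
Keiko free within 09:00–18:00: 11:45–13:30, 14:45–16:15, 17:30–17:45.
Isla free within 09:00–18:00: 09:00–12:30, 13:15–13:30, 13:45–16:30.
Oksana ∩ Tomás: 10:45–12:15, 14:30–15:30, 16:15–17:45.
Oksana ∩ Tomás ∩ Pablo: 11:15–12:15, 14:30–15:30, 16:15–17:45.
Oksana ∩ Tomás ∩ Pablo ∩ Vera: 11:15–12:15, 16:15–17:45.
Oksana ∩ Tomás ∩ Pablo ∩ Vera ∩ Keiko: 11:45–12:15, 17:30–17:45.
Oksana ∩ Tomás ∩ Pablo ∩ Vera ∩ Keiko ∩ Isla: 11:45–12:15.
Windows ≥ 60 min: (none).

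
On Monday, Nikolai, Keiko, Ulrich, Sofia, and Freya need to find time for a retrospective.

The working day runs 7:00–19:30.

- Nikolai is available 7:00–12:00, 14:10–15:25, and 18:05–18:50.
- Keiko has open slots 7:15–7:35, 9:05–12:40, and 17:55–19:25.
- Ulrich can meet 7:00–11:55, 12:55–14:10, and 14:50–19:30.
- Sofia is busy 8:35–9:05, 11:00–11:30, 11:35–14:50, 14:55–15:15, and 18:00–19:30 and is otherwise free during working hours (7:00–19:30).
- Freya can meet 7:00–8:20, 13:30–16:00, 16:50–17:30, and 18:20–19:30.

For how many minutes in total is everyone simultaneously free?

20 minutes

Sofia free within 07:00–19:30: 07:00–08:35, 09:05–11:00, 11:30–11:35, 14:50–14:55, 15:15–18:00.
Nikolai ∩ Keiko: 07:15–07:35, 09:05–12:00, 18:05–18:50.
Nikolai ∩ Keiko ∩ Ulrich: 07:15–07:35, 09:05–11:55, 18:05–18:50.
Nikolai ∩ Keiko ∩ Ulrich ∩ Sofia: 07:15–07:35, 09:05–11:00, 11:30–11:35.
Nikolai ∩ Keiko ∩ Ulrich ∩ Sofia ∩ Freya: 07:15–07:35.
Total common minutes: 20.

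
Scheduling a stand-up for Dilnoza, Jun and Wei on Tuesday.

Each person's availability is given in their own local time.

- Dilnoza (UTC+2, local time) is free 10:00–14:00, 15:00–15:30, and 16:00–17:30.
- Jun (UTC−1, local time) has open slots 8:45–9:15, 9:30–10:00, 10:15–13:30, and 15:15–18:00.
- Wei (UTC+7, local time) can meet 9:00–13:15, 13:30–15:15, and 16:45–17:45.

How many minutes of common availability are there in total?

Dilnoza → UTC: 08:00–12:00, 13:00–13:30, 14:00–15:30.
Jun → UTC: 09:45–10:15, 10:30–11:00, 11:15–14:30, 16:15–19:00.
Wei → UTC: 02:00–06:15, 06:30–08:15, 09:45–10:45.
Dilnoza ∩ Jun: 09:45–10:15, 10:30–11:00, 11:15–12:00, 13:00–13:30, 14:00–14:30.
Dilnoza ∩ Jun ∩ Wei: 09:45–10:15, 10:30–10:45.
Total common minutes: 30 + 15 = 45.

45 minutes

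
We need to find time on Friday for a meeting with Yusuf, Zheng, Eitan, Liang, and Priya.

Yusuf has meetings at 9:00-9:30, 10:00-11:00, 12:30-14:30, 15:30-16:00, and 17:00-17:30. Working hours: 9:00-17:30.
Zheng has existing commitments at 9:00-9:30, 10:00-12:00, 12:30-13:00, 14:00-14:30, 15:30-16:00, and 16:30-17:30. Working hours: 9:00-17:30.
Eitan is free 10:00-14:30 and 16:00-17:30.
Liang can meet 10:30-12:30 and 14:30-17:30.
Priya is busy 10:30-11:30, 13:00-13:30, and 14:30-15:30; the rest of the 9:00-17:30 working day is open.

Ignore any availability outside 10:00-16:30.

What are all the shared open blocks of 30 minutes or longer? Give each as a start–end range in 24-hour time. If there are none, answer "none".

Yusuf free within 09:00–17:30: 09:30–10:00, 11:00–12:30, 14:30–15:30, 16:00–17:00.
Zheng free within 09:00–17:30: 09:30–10:00, 12:00–12:30, 13:00–14:00, 14:30–15:30, 16:00–16:30.
Priya free within 09:00–17:30: 09:00–10:30, 11:30–13:00, 13:30–14:30, 15:30–17:30.
Yusuf ∩ Zheng: 09:30–10:00, 12:00–12:30, 14:30–15:30, 16:00–16:30.
Yusuf ∩ Zheng ∩ Eitan: 12:00–12:30, 16:00–16:30.
Yusuf ∩ Zheng ∩ Eitan ∩ Liang: 12:00–12:30, 16:00–16:30.
Yusuf ∩ Zheng ∩ Eitan ∩ Liang ∩ Priya: 12:00–12:30, 16:00–16:30.
Restricted to 10:00–16:30: 12:00–12:30, 16:00–16:30.
Windows ≥ 30 min: 12:00–12:30, 16:00–16:30.

12:00–12:30, 16:00–16:30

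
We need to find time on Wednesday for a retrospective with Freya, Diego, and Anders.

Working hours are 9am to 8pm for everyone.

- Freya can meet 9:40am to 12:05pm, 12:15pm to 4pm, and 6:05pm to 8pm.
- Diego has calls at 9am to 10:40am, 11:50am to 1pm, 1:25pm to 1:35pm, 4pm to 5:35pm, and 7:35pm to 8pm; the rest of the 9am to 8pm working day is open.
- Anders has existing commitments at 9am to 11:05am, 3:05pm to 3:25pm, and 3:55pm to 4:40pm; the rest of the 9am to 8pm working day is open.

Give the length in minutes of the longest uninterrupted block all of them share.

90 minutes

Diego free within 09:00–20:00: 10:40–11:50, 13:00–13:25, 13:35–16:00, 17:35–19:35.
Anders free within 09:00–20:00: 11:05–15:05, 15:25–15:55, 16:40–20:00.
Freya ∩ Diego: 10:40–11:50, 13:00–13:25, 13:35–16:00, 18:05–19:35.
Freya ∩ Diego ∩ Anders: 11:05–11:50, 13:00–13:25, 13:35–15:05, 15:25–15:55, 18:05–19:35.
Common window lengths: 45, 25, 90, 30, 90 min; longest is 90.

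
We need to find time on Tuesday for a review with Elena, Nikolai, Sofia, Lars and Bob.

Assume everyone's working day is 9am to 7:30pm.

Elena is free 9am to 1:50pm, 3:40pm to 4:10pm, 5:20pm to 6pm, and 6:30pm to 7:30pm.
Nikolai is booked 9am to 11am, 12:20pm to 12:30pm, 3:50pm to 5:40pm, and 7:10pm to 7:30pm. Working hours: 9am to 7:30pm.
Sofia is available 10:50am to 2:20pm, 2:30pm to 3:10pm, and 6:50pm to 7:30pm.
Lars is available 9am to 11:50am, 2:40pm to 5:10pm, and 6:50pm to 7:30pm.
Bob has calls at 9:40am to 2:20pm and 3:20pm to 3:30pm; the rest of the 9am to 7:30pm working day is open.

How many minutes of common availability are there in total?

20 minutes

Nikolai free within 09:00–19:30: 11:00–12:20, 12:30–15:50, 17:40–19:10.
Bob free within 09:00–19:30: 09:00–09:40, 14:20–15:20, 15:30–19:30.
Elena ∩ Nikolai: 11:00–12:20, 12:30–13:50, 15:40–15:50, 17:40–18:00, 18:30–19:10.
Elena ∩ Nikolai ∩ Sofia: 11:00–12:20, 12:30–13:50, 18:50–19:10.
Elena ∩ Nikolai ∩ Sofia ∩ Lars: 11:00–11:50, 18:50–19:10.
Elena ∩ Nikolai ∩ Sofia ∩ Lars ∩ Bob: 18:50–19:10.
Total common minutes: 20.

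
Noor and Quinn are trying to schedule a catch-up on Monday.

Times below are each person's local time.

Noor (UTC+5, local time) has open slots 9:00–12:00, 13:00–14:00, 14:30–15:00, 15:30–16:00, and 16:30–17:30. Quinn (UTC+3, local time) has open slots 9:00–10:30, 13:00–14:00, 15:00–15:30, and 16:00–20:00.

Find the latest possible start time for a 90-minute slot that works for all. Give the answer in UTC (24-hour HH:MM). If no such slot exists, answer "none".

Noor → UTC: 04:00–07:00, 08:00–09:00, 09:30–10:00, 10:30–11:00, 11:30–12:30.
Quinn → UTC: 06:00–07:30, 10:00–11:00, 12:00–12:30, 13:00–17:00.
Noor ∩ Quinn: 06:00–07:00, 10:30–11:00, 12:00–12:30.
Windows ≥ 90 min: (none).

none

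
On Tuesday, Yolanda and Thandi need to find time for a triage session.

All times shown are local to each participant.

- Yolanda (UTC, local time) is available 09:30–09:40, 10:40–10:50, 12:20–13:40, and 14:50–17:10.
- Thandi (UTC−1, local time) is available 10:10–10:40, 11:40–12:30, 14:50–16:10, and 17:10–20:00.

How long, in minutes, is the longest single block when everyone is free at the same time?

Yolanda → UTC: 09:30–09:40, 10:40–10:50, 12:20–13:40, 14:50–17:10.
Thandi → UTC: 11:10–11:40, 12:40–13:30, 15:50–17:10, 18:10–21:00.
Yolanda ∩ Thandi: 12:40–13:30, 15:50–17:10.
Common window lengths: 50, 80 min; longest is 80.

80 minutes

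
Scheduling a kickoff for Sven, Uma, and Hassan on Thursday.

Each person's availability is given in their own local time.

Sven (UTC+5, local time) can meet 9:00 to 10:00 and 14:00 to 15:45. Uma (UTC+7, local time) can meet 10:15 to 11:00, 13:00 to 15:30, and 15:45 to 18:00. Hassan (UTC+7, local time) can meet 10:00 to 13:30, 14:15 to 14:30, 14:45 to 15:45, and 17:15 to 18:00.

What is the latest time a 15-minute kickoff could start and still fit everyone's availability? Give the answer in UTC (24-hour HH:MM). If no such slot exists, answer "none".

10:30

Sven → UTC: 04:00–05:00, 09:00–10:45.
Uma → UTC: 03:15–04:00, 06:00–08:30, 08:45–11:00.
Hassan → UTC: 03:00–06:30, 07:15–07:30, 07:45–08:45, 10:15–11:00.
Sven ∩ Uma: 09:00–10:45.
Sven ∩ Uma ∩ Hassan: 10:15–10:45.
Windows ≥ 15 min: 10:15–10:45.
Latest start in the last window 10:15–10:45 is 10:45 − 15 min = 10:30.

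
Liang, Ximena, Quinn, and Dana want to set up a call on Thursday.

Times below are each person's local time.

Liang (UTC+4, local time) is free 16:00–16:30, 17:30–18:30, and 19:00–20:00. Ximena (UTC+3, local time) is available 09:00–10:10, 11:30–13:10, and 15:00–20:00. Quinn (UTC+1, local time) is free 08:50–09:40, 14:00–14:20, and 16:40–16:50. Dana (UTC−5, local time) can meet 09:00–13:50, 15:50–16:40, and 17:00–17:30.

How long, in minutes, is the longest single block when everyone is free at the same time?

10 minutes

Liang → UTC: 12:00–12:30, 13:30–14:30, 15:00–16:00.
Ximena → UTC: 06:00–07:10, 08:30–10:10, 12:00–17:00.
Quinn → UTC: 07:50–08:40, 13:00–13:20, 15:40–15:50.
Dana → UTC: 14:00–18:50, 20:50–21:40, 22:00–22:30.
Liang ∩ Ximena: 12:00–12:30, 13:30–14:30, 15:00–16:00.
Liang ∩ Ximena ∩ Quinn: 15:40–15:50.
Liang ∩ Ximena ∩ Quinn ∩ Dana: 15:40–15:50.
Single common window of 10 minutes.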